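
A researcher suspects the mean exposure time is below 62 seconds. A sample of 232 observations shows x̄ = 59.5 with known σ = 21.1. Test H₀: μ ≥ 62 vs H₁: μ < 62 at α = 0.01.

z = -1.805. Critical value: -2.33. Fail to reject H₀.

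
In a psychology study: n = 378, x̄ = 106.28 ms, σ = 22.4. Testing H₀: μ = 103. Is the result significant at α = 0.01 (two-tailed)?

z = (106.28 - 103)/(22.4/√378) = 2.847. Since |z| > 2.576, significant at α = 0.01.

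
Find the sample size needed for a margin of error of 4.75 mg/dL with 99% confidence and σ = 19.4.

n = (z*σ/E)² = (2.576×19.4/4.75)² = 110.7 → n = 111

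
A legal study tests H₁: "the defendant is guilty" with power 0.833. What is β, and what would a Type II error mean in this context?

β = 1 - power = 1 - 0.833 = 0.167. A Type II error is failing to reject H₀ when H₀ is false (false negative) — here, failing to conclude that the defendant is guilty when in fact it is true. Consequence: acquitting a guilty person.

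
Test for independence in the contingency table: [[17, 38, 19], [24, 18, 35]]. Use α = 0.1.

χ² = 13.024. df = 2, critical = 4.605. Reject H₀. Variables are dependent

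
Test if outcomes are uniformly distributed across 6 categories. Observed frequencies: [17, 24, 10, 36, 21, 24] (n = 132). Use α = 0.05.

Expected = 22 each. χ² = Σ(O-E)²/E = 17.0. df = 5, critical value = 11.07. Reject H₀.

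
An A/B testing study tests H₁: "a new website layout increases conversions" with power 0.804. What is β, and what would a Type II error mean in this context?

β = 1 - power = 1 - 0.804 = 0.196. A Type II error is failing to reject H₀ when H₀ is false (false negative) — here, failing to conclude that a new website layout increases conversions when in fact it is true. Consequence: discarding a layout that would have improved conversions — lost revenue.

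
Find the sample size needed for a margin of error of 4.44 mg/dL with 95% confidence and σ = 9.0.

n = (z*σ/E)² = (1.96×9.0/4.44)² = 15.8 → n = 16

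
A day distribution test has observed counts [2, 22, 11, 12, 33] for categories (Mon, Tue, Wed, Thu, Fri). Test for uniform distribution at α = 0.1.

Expected = 16 each. χ² = Σ(O-E)²/E = 35.125. df = 4, critical value = 7.779. Reject H₀.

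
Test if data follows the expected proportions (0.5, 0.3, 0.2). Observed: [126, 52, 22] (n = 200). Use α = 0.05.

Expected: [100.0, 60.0, 40.0]. χ² = 15.927. df = 2, critical = 5.991. Reject H₀.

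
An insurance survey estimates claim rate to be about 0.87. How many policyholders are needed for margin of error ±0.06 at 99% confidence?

n = z²p(1-p)/E² = 2.576²×0.87×0.13/0.06² = 208.5 → n = 209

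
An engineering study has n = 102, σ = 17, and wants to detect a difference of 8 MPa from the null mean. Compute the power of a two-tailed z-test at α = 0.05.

SE = σ/√n = 17/√102 = 1.683. Non-centrality λ = d/SE = 8/1.683 = 4.753. Power ≈ Φ(λ - z_{α/2}) = Φ(4.753 - 1.96) = Φ(2.793) = 0.997.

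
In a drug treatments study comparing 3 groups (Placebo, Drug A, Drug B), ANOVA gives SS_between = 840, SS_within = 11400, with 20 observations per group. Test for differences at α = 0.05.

df_between = 2, df_within = 57. F = MS_between/MS_within = 420.0/200.0 = 2.1. F_crit ≈ 3.159. Fail to reject H₀.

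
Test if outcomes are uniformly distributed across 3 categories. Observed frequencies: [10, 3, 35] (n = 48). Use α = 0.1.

Expected = 16 each. χ² = Σ(O-E)²/E = 35.375. df = 2, critical value = 4.605. Reject H₀.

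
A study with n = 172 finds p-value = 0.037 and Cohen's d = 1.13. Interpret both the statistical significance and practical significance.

Statistically significant (p = 0.037 < 0.05). Cohen's d = 1.13 indicates a large effect size. Both statistical and practical significance should be considered.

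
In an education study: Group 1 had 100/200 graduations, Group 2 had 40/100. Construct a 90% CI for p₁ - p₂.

p̂₁ = 0.5, p̂₂ = 0.4. Difference = 0.1. CI = (0.001, 0.199)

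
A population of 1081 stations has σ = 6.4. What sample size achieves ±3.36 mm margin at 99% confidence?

Without FPC: n₀ = (2.576×6.4/3.36)² = 24.075. With FPC: n = n₀N/(n₀+N-1) = 23.6 → n = 24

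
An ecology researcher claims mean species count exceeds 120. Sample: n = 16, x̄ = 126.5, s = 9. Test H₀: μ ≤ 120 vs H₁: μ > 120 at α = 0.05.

t = (126.5 - 120)/(9/√16) = 2.889, df = 15. Critical t = 1.753. Reject H₀.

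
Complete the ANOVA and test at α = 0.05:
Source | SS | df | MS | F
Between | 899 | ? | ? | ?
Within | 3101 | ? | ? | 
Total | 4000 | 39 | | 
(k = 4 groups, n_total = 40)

df_between = 3, df_within = 36. MS_between = 299.67, MS_within = 86.14. F = 3.479, F_crit ≈ 2.866. Reject H₀.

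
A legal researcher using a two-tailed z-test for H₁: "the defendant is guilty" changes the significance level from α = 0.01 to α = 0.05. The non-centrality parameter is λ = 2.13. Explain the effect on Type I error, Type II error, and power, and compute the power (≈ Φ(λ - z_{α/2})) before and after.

Increasing α from 0.01 to 0.05:
• Type I error rate increases (α is the Type I rate by definition).
• Critical value moves from z_{α/2} = 2.576 to 1.96, so power = Φ(λ - z_{α/2}) goes from Φ(2.13 - 2.576) = 0.328 to Φ(2.13 - 1.96) = 0.567.
• Type II error rate β = 1 - power therefore decreases (0.672 → 0.433).
Appropriate when false negatives are costly — here, acquitting a guilty person.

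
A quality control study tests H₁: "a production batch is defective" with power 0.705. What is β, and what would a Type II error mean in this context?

β = 1 - power = 1 - 0.705 = 0.295. A Type II error is failing to reject H₀ when H₀ is false (false negative) — here, failing to conclude that a production batch is defective when in fact it is true. Consequence: shipping a defective batch — faulty products reach customers.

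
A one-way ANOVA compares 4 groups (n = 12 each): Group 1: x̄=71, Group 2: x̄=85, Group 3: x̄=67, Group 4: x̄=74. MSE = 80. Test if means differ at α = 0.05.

Grand mean = 74.25. SS_between = 2145.0, MS_between = 715.0. F = 8.938, F_crit ≈ 2.816. Reject H₀.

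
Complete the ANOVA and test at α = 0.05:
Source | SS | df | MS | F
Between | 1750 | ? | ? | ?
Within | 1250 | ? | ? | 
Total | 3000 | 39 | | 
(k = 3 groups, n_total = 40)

df_between = 2, df_within = 37. MS_between = 875.0, MS_within = 33.78. F = 25.9, F_crit ≈ 3.252. Reject H₀.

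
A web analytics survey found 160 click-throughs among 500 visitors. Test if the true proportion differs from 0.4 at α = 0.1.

p̂ = 0.32, p₀ = 0.4. z = (p̂ - p₀)/√(p₀(1-p₀)/n) = -3.651. Critical: ±1.645. Reject H₀.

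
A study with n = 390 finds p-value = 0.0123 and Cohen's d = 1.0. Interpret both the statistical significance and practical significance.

Statistically significant (p = 0.0123 < 0.05). Cohen's d = 1.0 indicates a large effect size. Both statistical and practical significance should be considered.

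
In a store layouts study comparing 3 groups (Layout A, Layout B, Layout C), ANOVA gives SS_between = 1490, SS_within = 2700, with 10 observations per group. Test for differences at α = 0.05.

df_between = 2, df_within = 27. F = MS_between/MS_within = 745.0/100.0 = 7.45. F_crit ≈ 3.354. Reject H₀. At least one mean differs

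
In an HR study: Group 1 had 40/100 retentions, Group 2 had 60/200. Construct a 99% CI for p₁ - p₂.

p̂₁ = 0.4, p̂₂ = 0.3. Difference = 0.1. CI = (-0.051, 0.251)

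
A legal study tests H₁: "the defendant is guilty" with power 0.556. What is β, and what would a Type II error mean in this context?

β = 1 - power = 1 - 0.556 = 0.444. A Type II error is failing to reject H₀ when H₀ is false (false negative) — here, failing to conclude that the defendant is guilty when in fact it is true. Consequence: acquitting a guilty person.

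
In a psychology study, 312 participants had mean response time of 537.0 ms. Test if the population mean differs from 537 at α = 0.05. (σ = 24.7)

z = (x̄ - μ₀)/(σ/√n) = (537.0 - 537)/(24.7/√312) = 0.0. Critical value: ±1.96. Since |0.0| ≤ 1.96, Fail to reject H₀.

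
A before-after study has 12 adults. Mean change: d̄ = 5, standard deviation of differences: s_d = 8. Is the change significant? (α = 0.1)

t = d̄/(s_d/√n) = 5/(8/√12) = 2.165. df = 11, critical t = ±1.796. Reject H₀.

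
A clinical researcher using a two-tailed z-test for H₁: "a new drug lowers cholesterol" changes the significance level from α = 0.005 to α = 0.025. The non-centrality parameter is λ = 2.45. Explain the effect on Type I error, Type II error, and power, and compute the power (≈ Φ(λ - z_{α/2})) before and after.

Increasing α from 0.005 to 0.025:
• Type I error rate increases (α is the Type I rate by definition).
• Critical value moves from z_{α/2} = 2.807 to 2.241, so power = Φ(λ - z_{α/2}) goes from Φ(2.45 - 2.807) = 0.361 to Φ(2.45 - 2.241) = 0.583.
• Type II error rate β = 1 - power therefore decreases (0.639 → 0.417).
Appropriate when false negatives are costly — here, shelving an effective drug — patients miss out on a treatment that would have helped.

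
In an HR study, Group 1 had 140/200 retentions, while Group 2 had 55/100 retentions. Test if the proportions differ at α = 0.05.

p̂₁ = 0.7, p̂₂ = 0.55, pooled p̂ = 0.65. z = 2.568. Critical: ±1.96. Reject H₀.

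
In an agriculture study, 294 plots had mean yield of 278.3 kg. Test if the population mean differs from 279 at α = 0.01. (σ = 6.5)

z = (x̄ - μ₀)/(σ/√n) = (278.3 - 279)/(6.5/√294) = -1.847. Critical value: ±2.576. Since |-1.847| ≤ 2.576, Fail to reject H₀.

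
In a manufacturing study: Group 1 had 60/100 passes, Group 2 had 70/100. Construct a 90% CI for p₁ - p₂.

p̂₁ = 0.6, p̂₂ = 0.7. Difference = -0.1. CI = (-0.21, 0.01)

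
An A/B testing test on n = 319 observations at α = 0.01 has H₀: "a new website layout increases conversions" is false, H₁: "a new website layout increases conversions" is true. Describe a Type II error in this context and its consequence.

Type II error: failing to reject H₀ when it is false — concluding that a new website layout increases conversions is not supported when in fact it is. Consequence: discarding a layout that would have improved conversions — lost revenue.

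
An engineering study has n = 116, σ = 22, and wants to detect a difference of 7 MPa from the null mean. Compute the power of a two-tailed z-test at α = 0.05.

SE = σ/√n = 22/√116 = 2.043. Non-centrality λ = d/SE = 7/2.043 = 3.427. Power ≈ Φ(λ - z_{α/2}) = Φ(3.427 - 1.96) = Φ(1.467) = 0.929.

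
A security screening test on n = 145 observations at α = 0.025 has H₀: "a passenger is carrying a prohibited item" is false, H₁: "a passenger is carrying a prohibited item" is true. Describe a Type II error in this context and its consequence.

Type II error: failing to reject H₀ when it is false — concluding that a passenger is carrying a prohibited item is not supported when in fact it is. Consequence: letting a prohibited item through — security breach.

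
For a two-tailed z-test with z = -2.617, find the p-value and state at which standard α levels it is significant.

p = 2·P(Z > |-2.617|) = 2·(1 - Φ(2.617)) ≈ 0.0089. Significant at α = 0.1; Significant at α = 0.05; Significant at α = 0.01.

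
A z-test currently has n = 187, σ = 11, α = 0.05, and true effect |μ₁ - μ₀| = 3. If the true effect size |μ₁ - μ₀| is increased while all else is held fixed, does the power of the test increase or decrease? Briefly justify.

Power increases: a larger true effect increases the non-centrality λ = |μ₁ - μ₀|/(σ/√n).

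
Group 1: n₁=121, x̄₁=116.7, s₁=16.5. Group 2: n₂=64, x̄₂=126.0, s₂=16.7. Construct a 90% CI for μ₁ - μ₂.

Difference = -9.3. SE = √(16.5²/121 + 16.7²/64) = 2.571. CI = (-13.53, -5.07)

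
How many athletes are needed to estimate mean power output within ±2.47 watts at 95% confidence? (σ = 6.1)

n = (z*σ/E)² = (1.96×6.1/2.47)² = 23.4 → n = 24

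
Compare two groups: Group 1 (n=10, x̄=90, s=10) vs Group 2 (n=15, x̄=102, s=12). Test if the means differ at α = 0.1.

Pooled sp = 11.26. t = -2.611, df = 23. Critical t = ±1.714. Reject H₀.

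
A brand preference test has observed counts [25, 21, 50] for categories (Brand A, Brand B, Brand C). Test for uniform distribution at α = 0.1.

Expected = 32 each. χ² = Σ(O-E)²/E = 15.438. df = 2, critical value = 4.605. Reject H₀.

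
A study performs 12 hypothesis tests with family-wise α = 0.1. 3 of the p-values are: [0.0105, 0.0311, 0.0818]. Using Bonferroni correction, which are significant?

Bonferroni α = 0.1/12 = 0.00833. None of the given p-values are significant.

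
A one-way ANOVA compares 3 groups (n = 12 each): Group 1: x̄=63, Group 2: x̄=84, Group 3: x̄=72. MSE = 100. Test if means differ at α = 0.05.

Grand mean = 73.0. SS_between = 2664.0, MS_between = 1332.0. F = 13.32, F_crit ≈ 3.285. Reject H₀.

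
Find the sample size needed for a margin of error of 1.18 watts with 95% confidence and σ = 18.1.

n = (z*σ/E)² = (1.96×18.1/1.18)² = 903.9 → n = 904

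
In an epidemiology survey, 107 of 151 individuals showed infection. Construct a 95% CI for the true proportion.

p̂ = 0.709. CI = p̂ ± z*√(p̂(1-p̂)/n) = (0.636, 0.781)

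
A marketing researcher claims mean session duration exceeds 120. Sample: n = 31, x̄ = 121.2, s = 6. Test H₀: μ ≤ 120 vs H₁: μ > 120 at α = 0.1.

t = (121.2 - 120)/(6/√31) = 1.114, df = 30. Critical t = 1.31. Fail to reject H₀.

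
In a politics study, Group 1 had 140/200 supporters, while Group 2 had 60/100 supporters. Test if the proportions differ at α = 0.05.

p̂₁ = 0.7, p̂₂ = 0.6, pooled p̂ = 0.667. z = 1.732. Critical: ±1.96. Fail to reject H₀.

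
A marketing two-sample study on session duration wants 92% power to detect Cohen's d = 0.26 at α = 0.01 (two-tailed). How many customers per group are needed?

z_{α/2} = 2.576, z_β = Φ⁻¹(0.92) = 1.405. For small effect (d = 0.26): n per group = 2(z_{α/2} + z_β)²/d² = 2(2.576 + 1.405)²/0.26² = 468.9 → 469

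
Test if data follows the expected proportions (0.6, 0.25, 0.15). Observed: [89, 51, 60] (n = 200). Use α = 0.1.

Expected: [120.0, 50.0, 30.0]. χ² = 38.028. df = 2, critical = 4.605. Reject H₀.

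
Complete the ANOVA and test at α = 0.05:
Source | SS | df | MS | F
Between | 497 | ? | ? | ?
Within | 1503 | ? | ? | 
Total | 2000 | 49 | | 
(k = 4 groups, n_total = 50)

df_between = 3, df_within = 46. MS_between = 165.67, MS_within = 32.67. F = 5.07, F_crit ≈ 2.807. Reject H₀.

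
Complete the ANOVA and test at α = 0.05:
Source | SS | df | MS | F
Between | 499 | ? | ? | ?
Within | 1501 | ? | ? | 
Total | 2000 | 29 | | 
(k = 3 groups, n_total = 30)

df_between = 2, df_within = 27. MS_between = 249.5, MS_within = 55.59. F = 4.488, F_crit ≈ 3.354. Reject H₀.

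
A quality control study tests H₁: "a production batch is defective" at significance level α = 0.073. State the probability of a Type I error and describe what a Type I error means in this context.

P(Type I error) = α = 0.073. A Type I error is rejecting H₀ when H₀ is actually true (false positive) — here, concluding that a production batch is defective when in fact this is not the case. Consequence: scrapping a good batch — wasted material and cost for no reason.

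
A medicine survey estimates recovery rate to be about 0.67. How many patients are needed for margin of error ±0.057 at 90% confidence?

n = z²p(1-p)/E² = 1.645²×0.67×0.33/0.057² = 184.1 → n = 185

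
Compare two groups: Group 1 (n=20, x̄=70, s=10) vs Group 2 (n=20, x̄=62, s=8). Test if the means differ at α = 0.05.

Pooled sp = 9.06. t = 2.794, df = 38. Critical t = ±2.024. Reject H₀.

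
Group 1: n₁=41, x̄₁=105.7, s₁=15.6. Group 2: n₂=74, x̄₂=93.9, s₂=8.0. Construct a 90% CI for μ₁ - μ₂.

Difference = 11.8. SE = √(15.6²/41 + 8.0²/74) = 2.608. CI = (7.51, 16.09)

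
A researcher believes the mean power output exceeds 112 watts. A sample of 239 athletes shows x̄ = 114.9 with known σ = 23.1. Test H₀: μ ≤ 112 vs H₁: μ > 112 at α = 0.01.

z = 1.941. Critical value: 2.33. Fail to reject H₀.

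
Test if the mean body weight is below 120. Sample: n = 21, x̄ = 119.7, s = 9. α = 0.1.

t = (119.7 - 120)/(9/√21) = -0.153, df = 20. Critical t = -1.325. Fail to reject H₀.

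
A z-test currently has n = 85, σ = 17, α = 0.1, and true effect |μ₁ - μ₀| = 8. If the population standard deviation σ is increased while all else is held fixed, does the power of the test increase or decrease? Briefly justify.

Power decreases: a larger σ inflates the standard error σ/√n, pulling the sampling distribution under H₁ back toward the critical value.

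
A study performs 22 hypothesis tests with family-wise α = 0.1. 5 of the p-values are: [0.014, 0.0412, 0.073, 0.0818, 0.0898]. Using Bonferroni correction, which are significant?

Bonferroni α = 0.1/22 = 0.00455. None of the given p-values are significant.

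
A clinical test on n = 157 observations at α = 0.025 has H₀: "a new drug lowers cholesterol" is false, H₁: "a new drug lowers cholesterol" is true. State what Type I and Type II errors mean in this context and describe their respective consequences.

Type I (false positive): concluding that a new drug lowers cholesterol when it is not — approving an ineffective drug — patients take a useless medication and may skip effective alternatives. Type II (false negative): failing to conclude that a new drug lowers cholesterol when it is — shelving an effective drug — patients miss out on a treatment that would have helped. Which is costlier depends on domain priorities and is a judgement call rather than a statistical fact.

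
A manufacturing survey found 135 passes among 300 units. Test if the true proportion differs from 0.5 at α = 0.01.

p̂ = 0.45, p₀ = 0.5. z = (p̂ - p₀)/√(p₀(1-p₀)/n) = -1.732. Critical: ±2.576. Fail to reject H₀.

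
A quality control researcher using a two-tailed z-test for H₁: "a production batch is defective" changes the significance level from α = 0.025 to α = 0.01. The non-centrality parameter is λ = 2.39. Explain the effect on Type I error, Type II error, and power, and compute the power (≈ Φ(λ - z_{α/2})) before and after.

Decreasing α from 0.025 to 0.01:
• Type I error rate decreases (α is the Type I rate by definition).
• Critical value moves from z_{α/2} = 2.241 to 2.576, so power = Φ(λ - z_{α/2}) goes from Φ(2.39 - 2.241) = 0.559 to Φ(2.39 - 2.576) = 0.426.
• Type II error rate β = 1 - power therefore increases (0.441 → 0.574).
Appropriate when false positives are costly — here, scrapping a good batch — wasted material and cost for no reason.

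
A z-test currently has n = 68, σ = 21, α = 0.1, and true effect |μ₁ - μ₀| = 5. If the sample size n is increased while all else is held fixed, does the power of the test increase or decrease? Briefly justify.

Power increases: a larger n shrinks the standard error σ/√n, moving the sampling distribution under H₁ further from the critical value.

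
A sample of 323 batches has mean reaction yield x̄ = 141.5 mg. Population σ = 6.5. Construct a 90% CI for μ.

CI = x̄ ± z*(σ/√n) = 141.5 ± 1.645(6.5/√323) = 141.5 ± 0.59 = (140.91, 142.09)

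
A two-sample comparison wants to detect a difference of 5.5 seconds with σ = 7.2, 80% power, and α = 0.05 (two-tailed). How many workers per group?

n per group = 2(z_α/2 + z_β)²σ²/d² = 2×(1.96 + 0.84)²×7.2²/5.5² = 26.9 → n = 27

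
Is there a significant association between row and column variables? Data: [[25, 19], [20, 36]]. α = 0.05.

χ² = 4.434. df = 1, critical = 3.841. Reject H₀. Variables are dependent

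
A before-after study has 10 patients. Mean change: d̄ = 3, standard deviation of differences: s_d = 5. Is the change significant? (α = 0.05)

t = d̄/(s_d/√n) = 3/(5/√10) = 1.897. df = 9, critical t = ±2.262. Fail to reject H₀.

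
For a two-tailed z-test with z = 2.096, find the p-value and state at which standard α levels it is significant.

p = 2·P(Z > |2.096|) = 2·(1 - Φ(2.096)) ≈ 0.0361. Significant at α = 0.1; Significant at α = 0.05.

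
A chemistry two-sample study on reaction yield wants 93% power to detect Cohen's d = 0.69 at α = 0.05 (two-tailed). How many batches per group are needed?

z_{α/2} = 1.96, z_β = Φ⁻¹(0.93) = 1.476. For medium effect (d = 0.69): n per group = 2(z_{α/2} + z_β)²/d² = 2(1.96 + 1.476)²/0.69² = 49.6 → 50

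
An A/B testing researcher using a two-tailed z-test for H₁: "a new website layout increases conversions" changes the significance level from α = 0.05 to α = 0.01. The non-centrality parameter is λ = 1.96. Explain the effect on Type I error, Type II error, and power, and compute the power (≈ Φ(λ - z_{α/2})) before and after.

Decreasing α from 0.05 to 0.01:
• Type I error rate decreases (α is the Type I rate by definition).
• Critical value moves from z_{α/2} = 1.96 to 2.576, so power = Φ(λ - z_{α/2}) goes from Φ(1.96 - 1.96) = 0.5 to Φ(1.96 - 2.576) = 0.269.
• Type II error rate β = 1 - power therefore increases (0.5 → 0.731).
Appropriate when false positives are costly — here, rolling out a layout that doesn't actually help — wasted engineering effort.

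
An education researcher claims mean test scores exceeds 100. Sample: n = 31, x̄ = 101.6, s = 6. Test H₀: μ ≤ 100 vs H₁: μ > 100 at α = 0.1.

t = (101.6 - 100)/(6/√31) = 1.485, df = 30. Critical t = 1.31. Reject H₀.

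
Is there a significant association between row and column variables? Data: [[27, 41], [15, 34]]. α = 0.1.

χ² = 1.023. df = 1, critical = 2.706. Fail to reject H₀. No evidence of dependence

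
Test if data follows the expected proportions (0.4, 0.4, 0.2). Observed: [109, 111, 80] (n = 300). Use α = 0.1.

Expected: [120.0, 120.0, 60.0]. χ² = 8.35. df = 2, critical = 4.605. Reject H₀.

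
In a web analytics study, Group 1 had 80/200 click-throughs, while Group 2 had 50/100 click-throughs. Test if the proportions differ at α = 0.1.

p̂₁ = 0.4, p̂₂ = 0.5, pooled p̂ = 0.433. z = -1.648. Critical: ±1.645. Reject H₀.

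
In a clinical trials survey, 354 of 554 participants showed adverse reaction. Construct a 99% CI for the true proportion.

p̂ = 0.639. CI = p̂ ± z*√(p̂(1-p̂)/n) = (0.586, 0.692)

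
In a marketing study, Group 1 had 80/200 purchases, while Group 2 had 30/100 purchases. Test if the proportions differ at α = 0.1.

p̂₁ = 0.4, p̂₂ = 0.3, pooled p̂ = 0.367. z = 1.694. Critical: ±1.645. Reject H₀.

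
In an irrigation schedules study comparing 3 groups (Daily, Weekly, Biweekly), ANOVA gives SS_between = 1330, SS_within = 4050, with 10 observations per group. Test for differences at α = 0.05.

df_between = 2, df_within = 27. F = MS_between/MS_within = 665.0/150.0 = 4.433. F_crit ≈ 3.354. Reject H₀. At least one mean differs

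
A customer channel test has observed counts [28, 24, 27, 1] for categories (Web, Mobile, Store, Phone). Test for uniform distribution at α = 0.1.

Expected = 20 each. χ² = Σ(O-E)²/E = 24.5. df = 3, critical value = 6.251. Reject H₀.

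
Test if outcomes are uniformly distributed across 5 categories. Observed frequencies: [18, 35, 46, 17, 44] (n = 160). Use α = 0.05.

Expected = 32 each. χ² = Σ(O-E)²/E = 24.062. df = 4, critical value = 9.488. Reject H₀.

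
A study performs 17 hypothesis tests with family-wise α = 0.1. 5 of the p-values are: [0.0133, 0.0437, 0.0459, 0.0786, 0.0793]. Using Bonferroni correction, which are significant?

Bonferroni α = 0.1/17 = 0.00588. None of the given p-values are significant.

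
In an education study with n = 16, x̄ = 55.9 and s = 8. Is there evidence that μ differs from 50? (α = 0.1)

t = (x̄ - μ₀)/(s/√n) = (55.9 - 50)/(8/√16) = 2.95. df = 15, critical t = ±1.753. Reject H₀.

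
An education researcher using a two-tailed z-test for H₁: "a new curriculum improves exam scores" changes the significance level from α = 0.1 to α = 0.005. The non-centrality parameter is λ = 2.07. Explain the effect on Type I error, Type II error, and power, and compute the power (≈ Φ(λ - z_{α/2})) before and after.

Decreasing α from 0.1 to 0.005:
• Type I error rate decreases (α is the Type I rate by definition).
• Critical value moves from z_{α/2} = 1.645 to 2.807, so power = Φ(λ - z_{α/2}) goes from Φ(2.07 - 1.645) = 0.665 to Φ(2.07 - 2.807) = 0.231.
• Type II error rate β = 1 - power therefore increases (0.335 → 0.769).
Appropriate when false positives are costly — here, adopting a curriculum that gives no real benefit — disruption for nothing.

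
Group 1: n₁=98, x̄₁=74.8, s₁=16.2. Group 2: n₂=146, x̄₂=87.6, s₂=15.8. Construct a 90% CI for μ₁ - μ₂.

Difference = -12.8. SE = √(16.2²/98 + 15.8²/146) = 2.095. CI = (-16.25, -9.35)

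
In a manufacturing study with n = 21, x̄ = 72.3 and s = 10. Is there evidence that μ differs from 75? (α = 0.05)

t = (x̄ - μ₀)/(s/√n) = (72.3 - 75)/(10/√21) = -1.237. df = 20, critical t = ±2.086. Fail to reject H₀.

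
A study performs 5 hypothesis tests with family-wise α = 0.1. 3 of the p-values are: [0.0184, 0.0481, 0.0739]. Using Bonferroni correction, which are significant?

Bonferroni α = 0.1/5 = 0.02. Significant p-values: [0.0184]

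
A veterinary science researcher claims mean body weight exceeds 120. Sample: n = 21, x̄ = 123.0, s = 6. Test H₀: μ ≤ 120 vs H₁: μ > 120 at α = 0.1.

t = (123.0 - 120)/(6/√21) = 2.291, df = 20. Critical t = 1.325. Reject H₀.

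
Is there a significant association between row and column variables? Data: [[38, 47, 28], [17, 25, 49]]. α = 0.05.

χ² = 18.308. df = 2, critical = 5.991. Reject H₀. Variables are dependent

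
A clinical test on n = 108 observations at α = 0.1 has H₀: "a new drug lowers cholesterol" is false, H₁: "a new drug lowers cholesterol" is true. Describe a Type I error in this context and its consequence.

Type I error: rejecting H₀ when it is true — concluding that a new drug lowers cholesterol when in fact it is not. Consequence: approving an ineffective drug — patients take a useless medication and may skip effective alternatives.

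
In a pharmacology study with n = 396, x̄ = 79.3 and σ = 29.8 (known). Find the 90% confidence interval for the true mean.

CI = x̄ ± z*(σ/√n) = 79.3 ± 1.645(29.8/√396) = 79.3 ± 2.46 = (76.84, 81.76)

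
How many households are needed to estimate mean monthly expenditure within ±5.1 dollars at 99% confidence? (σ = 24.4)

n = (z*σ/E)² = (2.576×24.4/5.1)² = 151.9 → n = 152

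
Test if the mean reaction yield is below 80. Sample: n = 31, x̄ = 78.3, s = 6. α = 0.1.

t = (78.3 - 80)/(6/√31) = -1.578, df = 30. Critical t = -1.31. Reject H₀.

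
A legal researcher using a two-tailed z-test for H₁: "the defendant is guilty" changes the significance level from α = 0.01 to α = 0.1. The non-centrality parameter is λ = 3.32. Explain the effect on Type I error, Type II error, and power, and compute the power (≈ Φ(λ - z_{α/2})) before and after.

Increasing α from 0.01 to 0.1:
• Type I error rate increases (α is the Type I rate by definition).
• Critical value moves from z_{α/2} = 2.576 to 1.645, so power = Φ(λ - z_{α/2}) goes from Φ(3.32 - 2.576) = 0.772 to Φ(3.32 - 1.645) = 0.953.
• Type II error rate β = 1 - power therefore decreases (0.228 → 0.047).
Appropriate when false negatives are costly — here, acquitting a guilty person.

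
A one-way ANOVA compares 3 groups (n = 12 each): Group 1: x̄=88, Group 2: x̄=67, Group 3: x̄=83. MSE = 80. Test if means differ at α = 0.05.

Grand mean = 79.33. SS_between = 2888.0, MS_between = 1444.0. F = 18.05, F_crit ≈ 3.285. Reject H₀.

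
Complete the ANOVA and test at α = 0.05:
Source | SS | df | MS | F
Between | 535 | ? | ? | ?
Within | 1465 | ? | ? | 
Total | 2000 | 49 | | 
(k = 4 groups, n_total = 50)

df_between = 3, df_within = 46. MS_between = 178.33, MS_within = 31.85. F = 5.6, F_crit ≈ 2.807. Reject H₀.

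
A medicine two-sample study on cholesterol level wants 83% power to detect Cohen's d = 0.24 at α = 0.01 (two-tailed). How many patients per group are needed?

z_{α/2} = 2.576, z_β = Φ⁻¹(0.83) = 0.954. For small effect (d = 0.24): n per group = 2(z_{α/2} + z_β)²/d² = 2(2.576 + 0.954)²/0.24² = 432.7 → 433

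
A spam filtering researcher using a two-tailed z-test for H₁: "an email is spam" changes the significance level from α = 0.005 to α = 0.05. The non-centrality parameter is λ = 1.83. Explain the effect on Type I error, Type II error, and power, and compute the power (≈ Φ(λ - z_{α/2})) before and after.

Increasing α from 0.005 to 0.05:
• Type I error rate increases (α is the Type I rate by definition).
• Critical value moves from z_{α/2} = 2.807 to 1.96, so power = Φ(λ - z_{α/2}) goes from Φ(1.83 - 2.807) = 0.164 to Φ(1.83 - 1.96) = 0.448.
• Type II error rate β = 1 - power therefore decreases (0.836 → 0.552).
Appropriate when false negatives are costly — here, a spam email lands in the inbox.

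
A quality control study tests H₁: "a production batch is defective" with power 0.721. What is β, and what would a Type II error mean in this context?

β = 1 - power = 1 - 0.721 = 0.279. A Type II error is failing to reject H₀ when H₀ is false (false negative) — here, failing to conclude that a production batch is defective when in fact it is true. Consequence: shipping a defective batch — faulty products reach customers.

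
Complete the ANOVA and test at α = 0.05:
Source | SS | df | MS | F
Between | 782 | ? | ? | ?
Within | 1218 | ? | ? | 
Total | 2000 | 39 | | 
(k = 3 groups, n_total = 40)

df_between = 2, df_within = 37. MS_between = 391.0, MS_within = 32.92. F = 11.878, F_crit ≈ 3.252. Reject H₀.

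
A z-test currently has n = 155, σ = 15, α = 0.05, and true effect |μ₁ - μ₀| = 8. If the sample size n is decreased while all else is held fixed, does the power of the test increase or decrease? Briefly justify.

Power decreases: a smaller n inflates the standard error σ/√n, pulling the sampling distribution under H₁ back toward the critical value.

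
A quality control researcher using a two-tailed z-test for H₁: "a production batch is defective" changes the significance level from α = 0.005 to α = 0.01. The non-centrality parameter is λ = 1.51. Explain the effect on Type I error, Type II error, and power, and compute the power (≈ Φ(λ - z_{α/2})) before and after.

Increasing α from 0.005 to 0.01:
• Type I error rate increases (α is the Type I rate by definition).
• Critical value moves from z_{α/2} = 2.807 to 2.576, so power = Φ(λ - z_{α/2}) goes from Φ(1.51 - 2.807) = 0.097 to Φ(1.51 - 2.576) = 0.143.
• Type II error rate β = 1 - power therefore decreases (0.903 → 0.857).
Appropriate when false negatives are costly — here, shipping a defective batch — faulty products reach customers.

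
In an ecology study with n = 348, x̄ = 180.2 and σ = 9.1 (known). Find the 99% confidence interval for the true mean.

CI = x̄ ± z*(σ/√n) = 180.2 ± 2.576(9.1/√348) = 180.2 ± 1.26 = (178.94, 181.46)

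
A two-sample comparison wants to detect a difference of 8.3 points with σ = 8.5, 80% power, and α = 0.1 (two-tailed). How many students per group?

n per group = 2(z_α/2 + z_β)²σ²/d² = 2×(1.645 + 0.84)²×8.5²/8.3² = 13.0 → n = 13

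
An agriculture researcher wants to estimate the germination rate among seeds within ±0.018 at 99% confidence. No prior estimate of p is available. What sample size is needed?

Conservative approach: use p = 0.5 (maximizes p(1-p) = 0.25). n = z²(0.25)/E² = 2.576²×0.25/0.018² = 5120.2 → n = 5121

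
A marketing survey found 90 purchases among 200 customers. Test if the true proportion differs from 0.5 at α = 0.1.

p̂ = 0.45, p₀ = 0.5. z = (p̂ - p₀)/√(p₀(1-p₀)/n) = -1.414. Critical: ±1.645. Fail to reject H₀.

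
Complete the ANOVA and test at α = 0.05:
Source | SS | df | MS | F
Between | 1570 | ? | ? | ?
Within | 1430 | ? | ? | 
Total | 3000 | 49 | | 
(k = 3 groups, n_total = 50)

df_between = 2, df_within = 47. MS_between = 785.0, MS_within = 30.43. F = 25.801, F_crit ≈ 3.195. Reject H₀.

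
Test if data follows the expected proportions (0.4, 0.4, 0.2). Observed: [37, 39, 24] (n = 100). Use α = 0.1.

Expected: [40.0, 40.0, 20.0]. χ² = 1.05. df = 2, critical = 4.605. Fail to reject H₀.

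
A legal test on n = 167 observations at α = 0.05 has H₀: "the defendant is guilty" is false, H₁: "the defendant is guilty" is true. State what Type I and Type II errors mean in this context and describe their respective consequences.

Type I (false positive): concluding that the defendant is guilty when it is not — convicting an innocent person. Type II (false negative): failing to conclude that the defendant is guilty when it is — acquitting a guilty person. Which is costlier depends on domain priorities and is a judgement call rather than a statistical fact.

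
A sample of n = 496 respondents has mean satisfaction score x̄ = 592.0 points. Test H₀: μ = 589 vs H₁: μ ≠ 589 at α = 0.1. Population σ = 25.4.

z = (x̄ - μ₀)/(σ/√n) = (592.0 - 589)/(25.4/√496) = 2.63. Critical value: ±1.645. Since |2.63| > 1.645, Reject H₀.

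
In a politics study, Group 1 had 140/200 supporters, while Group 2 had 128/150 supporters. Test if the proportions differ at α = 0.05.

p̂₁ = 0.7, p̂₂ = 0.853, pooled p̂ = 0.766. z = -3.352. Critical: ±1.96. Reject H₀.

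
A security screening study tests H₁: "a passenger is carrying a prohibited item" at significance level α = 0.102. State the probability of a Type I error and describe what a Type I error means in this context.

P(Type I error) = α = 0.102. A Type I error is rejecting H₀ when H₀ is actually true (false positive) — here, concluding that a passenger is carrying a prohibited item when in fact this is not the case. Consequence: detaining an innocent passenger — delay and inconvenience.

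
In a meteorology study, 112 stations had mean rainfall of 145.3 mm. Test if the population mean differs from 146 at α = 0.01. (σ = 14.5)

z = (x̄ - μ₀)/(σ/√n) = (145.3 - 146)/(14.5/√112) = -0.511. Critical value: ±2.576. Since |-0.511| ≤ 2.576, Fail to reject H₀.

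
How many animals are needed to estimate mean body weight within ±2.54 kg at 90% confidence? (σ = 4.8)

n = (z*σ/E)² = (1.645×4.8/2.54)² = 9.7 → n = 10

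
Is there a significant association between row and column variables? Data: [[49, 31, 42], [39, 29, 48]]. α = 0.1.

χ² = 1.453. df = 2, critical = 4.605. Fail to reject H₀. No evidence of dependence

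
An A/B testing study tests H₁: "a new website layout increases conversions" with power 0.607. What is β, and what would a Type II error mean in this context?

β = 1 - power = 1 - 0.607 = 0.393. A Type II error is failing to reject H₀ when H₀ is false (false negative) — here, failing to conclude that a new website layout increases conversions when in fact it is true. Consequence: discarding a layout that would have improved conversions — lost revenue.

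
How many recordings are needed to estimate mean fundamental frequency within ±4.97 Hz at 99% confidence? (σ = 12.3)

n = (z*σ/E)² = (2.576×12.3/4.97)² = 40.6 → n = 41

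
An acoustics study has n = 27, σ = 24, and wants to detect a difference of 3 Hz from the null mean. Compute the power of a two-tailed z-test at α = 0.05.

SE = σ/√n = 24/√27 = 4.619. Non-centrality λ = d/SE = 3/4.619 = 0.65. Power ≈ Φ(λ - z_{α/2}) = Φ(0.65 - 1.96) = Φ(-1.31) = 0.095.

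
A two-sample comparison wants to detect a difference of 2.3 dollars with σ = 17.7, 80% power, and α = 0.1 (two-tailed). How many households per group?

n per group = 2(z_α/2 + z_β)²σ²/d² = 2×(1.645 + 0.84)²×17.7²/2.3² = 731.4 → n = 732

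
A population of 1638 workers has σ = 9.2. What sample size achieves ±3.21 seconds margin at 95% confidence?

Without FPC: n₀ = (1.96×9.2/3.21)² = 31.556. With FPC: n = n₀N/(n₀+N-1) = 31.0 → n = 31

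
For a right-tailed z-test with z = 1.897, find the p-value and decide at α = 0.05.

p = P(Z > 1.897) = 1 - Φ(1.897) ≈ 0.0289. Since p < 0.05, reject H₀ (significant) at α = 0.05.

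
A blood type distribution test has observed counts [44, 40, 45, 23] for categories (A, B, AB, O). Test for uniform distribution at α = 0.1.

Expected = 38 each. χ² = Σ(O-E)²/E = 8.263. df = 3, critical value = 6.251. Reject H₀.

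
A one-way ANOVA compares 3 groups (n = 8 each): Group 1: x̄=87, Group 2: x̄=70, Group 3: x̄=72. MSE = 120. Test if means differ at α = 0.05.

Grand mean = 76.33. SS_between = 1381.33, MS_between = 690.67. F = 5.756, F_crit ≈ 3.467. Reject H₀.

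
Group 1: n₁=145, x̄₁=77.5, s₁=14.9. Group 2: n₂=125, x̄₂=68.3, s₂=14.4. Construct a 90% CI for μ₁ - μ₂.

Difference = 9.2. SE = √(14.9²/145 + 14.4²/125) = 1.786. CI = (6.26, 12.14)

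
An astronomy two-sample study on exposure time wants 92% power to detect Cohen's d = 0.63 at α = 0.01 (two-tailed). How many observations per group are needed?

z_{α/2} = 2.576, z_β = Φ⁻¹(0.92) = 1.405. For medium effect (d = 0.63): n per group = 2(z_{α/2} + z_β)²/d² = 2(2.576 + 1.405)²/0.63² = 79.9 → 80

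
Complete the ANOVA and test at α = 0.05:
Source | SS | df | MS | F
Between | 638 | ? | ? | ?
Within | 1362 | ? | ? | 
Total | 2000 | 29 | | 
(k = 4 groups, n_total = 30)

df_between = 3, df_within = 26. MS_between = 212.67, MS_within = 52.38. F = 4.06, F_crit ≈ 2.975. Reject H₀.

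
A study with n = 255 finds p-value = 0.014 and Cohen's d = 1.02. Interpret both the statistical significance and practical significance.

Statistically significant (p = 0.014 < 0.05). Cohen's d = 1.02 indicates a large effect size. Both statistical and practical significance should be considered.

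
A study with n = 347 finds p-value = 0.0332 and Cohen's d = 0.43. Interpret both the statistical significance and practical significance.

Statistically significant (p = 0.0332 < 0.05). Cohen's d = 0.43 indicates a small effect size. Both statistical and practical significance should be considered.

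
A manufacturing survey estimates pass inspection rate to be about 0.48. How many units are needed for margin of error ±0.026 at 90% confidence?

n = z²p(1-p)/E² = 1.645²×0.48×0.52/0.026² = 999.1 → n = 1000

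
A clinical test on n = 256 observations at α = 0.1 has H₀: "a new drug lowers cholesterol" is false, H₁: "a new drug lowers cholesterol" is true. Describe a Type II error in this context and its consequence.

Type II error: failing to reject H₀ when it is false — concluding that a new drug lowers cholesterol is not supported when in fact it is. Consequence: shelving an effective drug — patients miss out on a treatment that would have helped.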